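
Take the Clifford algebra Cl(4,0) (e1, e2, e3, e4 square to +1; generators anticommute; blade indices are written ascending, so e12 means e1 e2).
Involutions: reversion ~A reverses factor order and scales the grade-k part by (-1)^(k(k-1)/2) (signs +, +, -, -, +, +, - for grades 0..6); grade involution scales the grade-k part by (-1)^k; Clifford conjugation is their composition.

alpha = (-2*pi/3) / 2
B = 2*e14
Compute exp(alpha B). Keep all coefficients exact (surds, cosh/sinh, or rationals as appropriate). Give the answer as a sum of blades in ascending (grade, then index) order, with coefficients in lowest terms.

B^2 = (2)^2*(e14)^2 = 4*(-1) = -4 (a basis 2-blade squares to minus the product of its generators' squares).
B^2 = -4 — circular case — the even/odd split gives cos and sin: l = 2, alpha*l = -2*pi/3, so exp(alpha B) = cos(-2*pi/3) + (sin(-2*pi/3)/2)*B = -1/2 + (-sqrt(3)/4)*B.
Answer: -1/2 - sqrt(3)/2*e14


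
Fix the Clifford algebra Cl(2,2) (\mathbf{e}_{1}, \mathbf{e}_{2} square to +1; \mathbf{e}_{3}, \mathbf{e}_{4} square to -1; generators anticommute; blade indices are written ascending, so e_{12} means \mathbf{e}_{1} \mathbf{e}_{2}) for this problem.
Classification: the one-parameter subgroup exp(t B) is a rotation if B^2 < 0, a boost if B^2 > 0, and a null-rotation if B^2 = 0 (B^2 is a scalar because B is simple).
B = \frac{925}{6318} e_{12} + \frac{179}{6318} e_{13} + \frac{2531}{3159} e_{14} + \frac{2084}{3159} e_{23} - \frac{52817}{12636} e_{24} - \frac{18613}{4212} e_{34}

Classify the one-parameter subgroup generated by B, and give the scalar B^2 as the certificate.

B^2 term by term: the squares give (\frac{925}{6318})^2*(e_{12})^2 + (\frac{179}{6318})^2*(e_{13})^2 + (\frac{2531}{3159})^2*(e_{14})^2 + (\frac{2084}{3159})^2*(e_{23})^2 + (-\frac{52817}{12636})^2*(e_{24})^2 + (-\frac{18613}{4212})^2*(e_{34})^2 = \frac{855625}{39917124}*(-1) + \frac{32041}{39917124}*(+1) + \frac{6405961}{9979281}*(+1) + \frac{4343056}{9979281}*(+1) + \frac{2789635489}{159668496}*(+1) + \frac{346443769}{17740944}*(-1) = -1 (each basis 2-blade squares to minus the product of its generators' squares); cross terms between blades sharing an index anticommute and cancel; the commuting (index-disjoint) pairs give grade-4 terms 2*c*c'*(blade product), which cancel blade by blade — e_{1234}: -\frac{17217025}{13305708} + \frac{9454243}{39917124} + \frac{10549208}{9979281} = 0 — confirming B is simple. So B^2 = -1.
Answer: rotation, certificate B^2 = -1. Note: conjugating B changes its blade decomposition but never the scalar B^2 = -1, whose sign settles the classification.


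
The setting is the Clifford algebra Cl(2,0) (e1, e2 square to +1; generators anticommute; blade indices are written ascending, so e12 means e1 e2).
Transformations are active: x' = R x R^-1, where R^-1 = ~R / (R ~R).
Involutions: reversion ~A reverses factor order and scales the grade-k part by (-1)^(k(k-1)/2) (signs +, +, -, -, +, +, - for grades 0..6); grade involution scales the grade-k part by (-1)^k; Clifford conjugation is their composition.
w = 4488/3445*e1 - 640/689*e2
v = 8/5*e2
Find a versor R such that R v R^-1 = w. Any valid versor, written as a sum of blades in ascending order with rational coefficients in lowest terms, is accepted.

Construction: equal norms (both 64/25) license R = v + w = 4488/3445*e1 + 2312/3445*e2 — nothing changes along that direction, while (v - w)/2 changes sign, so v maps onto w.
Answer: 4488/3445*e1 + 2312/3445*e2


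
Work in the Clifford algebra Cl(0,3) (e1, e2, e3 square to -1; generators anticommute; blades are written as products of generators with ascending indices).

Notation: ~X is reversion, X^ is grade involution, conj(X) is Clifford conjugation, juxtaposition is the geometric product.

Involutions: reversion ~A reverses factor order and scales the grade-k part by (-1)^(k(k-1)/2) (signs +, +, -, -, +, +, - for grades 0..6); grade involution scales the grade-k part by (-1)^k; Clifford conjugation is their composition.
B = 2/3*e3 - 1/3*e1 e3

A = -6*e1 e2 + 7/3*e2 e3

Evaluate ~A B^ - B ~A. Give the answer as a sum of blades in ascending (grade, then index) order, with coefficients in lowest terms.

first term: -14/9*e2 - 7/9*e1 e2 - 2*e2 e3 - 4*e1 e2 e3
second term: -14/9*e2 + 7/9*e1 e2 + 2*e2 e3 + 4*e1 e2 e3
Answer: -14/9*e1 e2 - 4*e2 e3 - 8*e1 e2 e3


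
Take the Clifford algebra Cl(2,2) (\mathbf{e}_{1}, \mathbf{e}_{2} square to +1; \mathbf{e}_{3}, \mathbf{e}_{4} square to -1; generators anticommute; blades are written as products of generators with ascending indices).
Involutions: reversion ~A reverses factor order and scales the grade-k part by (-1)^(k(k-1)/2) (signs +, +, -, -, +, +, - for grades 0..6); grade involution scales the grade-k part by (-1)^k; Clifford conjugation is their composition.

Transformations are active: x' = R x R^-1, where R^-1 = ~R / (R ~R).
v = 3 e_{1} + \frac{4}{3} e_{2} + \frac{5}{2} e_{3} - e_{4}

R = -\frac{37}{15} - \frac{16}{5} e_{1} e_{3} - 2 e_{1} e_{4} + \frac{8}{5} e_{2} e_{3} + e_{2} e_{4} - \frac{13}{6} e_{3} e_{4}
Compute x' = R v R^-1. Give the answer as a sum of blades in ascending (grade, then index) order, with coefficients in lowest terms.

~R = -\frac{37}{15} + \frac{16}{5} e_{1} e_{3} + 2 e_{1} e_{4} - \frac{8}{5} e_{2} e_{3} - e_{2} e_{4} + \frac{13}{6} e_{3} e_{4}, and R ~R = -\frac{6319}{900}, so R^-1 = ~R / (-\frac{6319}{900}).
R v = -\frac{7}{5} e_{1} - \frac{283}{45} e_{2} - \frac{13}{15} e_{3} + \frac{103}{60} e_{4} + \frac{136}{15} e_{1} e_{2} e_{3} + \frac{17}{3} e_{1} e_{2} e_{4} + \frac{17}{10} e_{1} e_{3} e_{4} - \frac{629}{90} e_{2} e_{3} e_{4}
Answer: \frac{17769}{6319} e_{1} + \frac{27058}{18957} e_{2} - \frac{1891}{12638} e_{3} - \frac{15979}{6319} e_{4}


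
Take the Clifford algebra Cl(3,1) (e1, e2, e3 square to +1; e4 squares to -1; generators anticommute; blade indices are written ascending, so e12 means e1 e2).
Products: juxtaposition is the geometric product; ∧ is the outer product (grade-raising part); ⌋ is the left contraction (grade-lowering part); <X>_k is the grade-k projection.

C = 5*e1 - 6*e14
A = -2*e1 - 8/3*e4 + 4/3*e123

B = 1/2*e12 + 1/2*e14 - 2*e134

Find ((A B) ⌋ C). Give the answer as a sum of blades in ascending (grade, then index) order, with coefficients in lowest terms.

step 1: -4/3*e1 - e2 - 2/3*e3 - e4 - 16/3*e13 - 8/3*e24 + 4*e34 - 4/3*e124 + 2/3*e234
step 2: -20/3 + 6*e1 + 8*e4
Answer: -20/3 + 6*e1 + 8*e4


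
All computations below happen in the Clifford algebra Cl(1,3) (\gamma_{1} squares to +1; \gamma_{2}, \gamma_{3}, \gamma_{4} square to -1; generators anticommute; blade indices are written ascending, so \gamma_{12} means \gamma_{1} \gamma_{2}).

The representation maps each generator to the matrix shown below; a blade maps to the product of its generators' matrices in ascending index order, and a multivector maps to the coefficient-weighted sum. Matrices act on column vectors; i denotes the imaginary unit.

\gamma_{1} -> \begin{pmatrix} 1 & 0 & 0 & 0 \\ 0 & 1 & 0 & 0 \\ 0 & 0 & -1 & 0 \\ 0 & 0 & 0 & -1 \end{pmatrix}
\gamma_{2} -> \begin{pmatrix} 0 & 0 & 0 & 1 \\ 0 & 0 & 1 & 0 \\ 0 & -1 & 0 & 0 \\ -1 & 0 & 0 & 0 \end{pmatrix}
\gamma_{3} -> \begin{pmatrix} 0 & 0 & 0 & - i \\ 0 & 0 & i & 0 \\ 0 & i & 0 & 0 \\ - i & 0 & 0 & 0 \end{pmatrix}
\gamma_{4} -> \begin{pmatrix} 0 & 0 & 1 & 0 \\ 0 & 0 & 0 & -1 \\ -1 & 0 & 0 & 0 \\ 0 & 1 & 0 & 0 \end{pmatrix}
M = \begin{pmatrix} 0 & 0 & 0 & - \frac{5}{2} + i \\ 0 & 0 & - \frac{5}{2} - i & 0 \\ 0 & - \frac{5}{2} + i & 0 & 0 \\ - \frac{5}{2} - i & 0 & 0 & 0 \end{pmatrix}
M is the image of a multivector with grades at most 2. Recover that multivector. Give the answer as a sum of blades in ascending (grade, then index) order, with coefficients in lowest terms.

Method: the blade images are trace-orthogonal — tr(rho(e_A) rho(e_B)^-1) = 4 if A = B and 0 otherwise — and rho(e_A)^-1 = (e_A)^2 * rho(e_A) with (e_A)^2 = +1 or -1, so the coefficient of e_A in the preimage is (e_A)^2 * tr(M rho(e_A))/4.
Nonzero projections over blades of grade <= 2: \gamma_{12}: (\gamma_{12})^2 = +1, tr(M rho(\gamma_{12})) = -10, coefficient -\frac{5}{2}; \gamma_{13}: (\gamma_{13})^2 = +1, tr(M rho(\gamma_{13})) = -4, coefficient -1. Every other blade of grade <= 2 projects to 0.
Answer: -\frac{5}{2} \gamma_{12} - \gamma_{13}


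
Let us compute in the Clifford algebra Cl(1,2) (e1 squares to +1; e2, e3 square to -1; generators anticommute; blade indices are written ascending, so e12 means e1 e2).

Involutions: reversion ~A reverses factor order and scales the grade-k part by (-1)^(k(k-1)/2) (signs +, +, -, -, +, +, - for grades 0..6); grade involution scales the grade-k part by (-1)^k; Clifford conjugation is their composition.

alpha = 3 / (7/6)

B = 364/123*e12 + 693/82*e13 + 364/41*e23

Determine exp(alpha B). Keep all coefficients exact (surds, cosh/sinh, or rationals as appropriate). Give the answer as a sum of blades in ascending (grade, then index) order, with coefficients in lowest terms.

B^2 term by term: the squares give (364/123)^2*(e12)^2 + (693/82)^2*(e13)^2 + (364/41)^2*(e23)^2 = 132496/15129*(+1) + 480249/6724*(+1) + 132496/1681*(-1) = 49/36 (each basis 2-blade squares to minus the product of its generators' squares); cross terms between blades sharing an index anticommute and cancel. So B^2 = 49/36.
B^2 = 49/36 — B^2 > 0, so the exponential closes hyperbolically: l = 7/6, alpha*l = 3, so exp(alpha B) = cosh(3) + (sinh(3)/(7/6))*B = cosh(3) + (6*sinh(3)/7)*B.
Answer: cosh(3) + 104*sinh(3)/41*e12 + 297*sinh(3)/41*e13 + 312*sinh(3)/41*e23


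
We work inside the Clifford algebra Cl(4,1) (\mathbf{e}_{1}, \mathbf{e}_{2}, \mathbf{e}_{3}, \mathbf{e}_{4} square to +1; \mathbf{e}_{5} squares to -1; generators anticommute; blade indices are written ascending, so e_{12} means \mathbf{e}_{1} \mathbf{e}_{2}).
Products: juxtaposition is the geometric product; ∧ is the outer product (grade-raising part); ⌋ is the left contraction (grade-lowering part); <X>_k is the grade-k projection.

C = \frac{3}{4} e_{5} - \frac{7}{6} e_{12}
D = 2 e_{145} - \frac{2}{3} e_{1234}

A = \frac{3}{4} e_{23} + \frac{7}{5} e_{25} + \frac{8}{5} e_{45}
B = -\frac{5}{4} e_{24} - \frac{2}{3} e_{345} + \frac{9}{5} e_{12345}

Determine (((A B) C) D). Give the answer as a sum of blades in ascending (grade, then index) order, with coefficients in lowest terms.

step 1: -\frac{16}{15} e_{3} + 2 e_{25} + \frac{15}{16} e_{34} - \frac{7}{4} e_{45} + \frac{72}{25} e_{123} + \frac{63}{25} e_{134} - \frac{27}{20} e_{145} + \frac{14}{15} e_{234} - \frac{1}{2} e_{245}
step 2: -\frac{3}{2} e_{2} + \frac{84}{25} e_{3} + \frac{21}{16} e_{4} + \frac{81}{80} e_{14} + \frac{7}{3} e_{15} + \frac{3}{8} e_{24} - \frac{4}{5} e_{35} + \frac{56}{45} e_{123} + \frac{49}{45} e_{134} - \frac{7}{12} e_{145} - \frac{147}{50} e_{234} + \frac{63}{40} e_{245} + \frac{45}{64} e_{345} - \frac{35}{32} e_{1234} + \frac{54}{25} e_{1235} + \frac{49}{24} e_{1245} + \frac{189}{100} e_{1345} + \frac{7}{10} e_{2345}
step 3: -\frac{7}{16} + \frac{49}{25} e_{1} - \frac{1813}{540} e_{2} - \frac{189}{50} e_{3} - \frac{518}{135} e_{4} - \frac{81}{40} e_{5} - \frac{63}{20} e_{12} - \frac{53}{32} e_{13} - \frac{371}{120} e_{15} + \frac{27}{40} e_{23} + \frac{63}{50} e_{25} + \frac{49}{60} e_{35} + \frac{36}{25} e_{45} + \frac{91}{40} e_{123} - \frac{56}{25} e_{124} + \frac{39}{32} e_{125} - \frac{13}{5} e_{134} - \frac{21}{20} e_{135} - \frac{108}{25} e_{234} + \frac{259}{144} e_{235} + \frac{147}{25} e_{1235} + \frac{53}{15} e_{1245} - \frac{168}{25} e_{1345} + \frac{14}{15} e_{2345}
Answer: -\frac{7}{16} + \frac{49}{25} e_{1} - \frac{1813}{540} e_{2} - \frac{189}{50} e_{3} - \frac{518}{135} e_{4} - \frac{81}{40} e_{5} - \frac{63}{20} e_{12} - \frac{53}{32} e_{13} - \frac{371}{120} e_{15} + \frac{27}{40} e_{23} + \frac{63}{50} e_{25} + \frac{49}{60} e_{35} + \frac{36}{25} e_{45} + \frac{91}{40} e_{123} - \frac{56}{25} e_{124} + \frac{39}{32} e_{125} - \frac{13}{5} e_{134} - \frac{21}{20} e_{135} - \frac{108}{25} e_{234} + \frac{259}{144} e_{235} + \frac{147}{25} e_{1235} + \frac{53}{15} e_{1245} - \frac{168}{25} e_{1345} + \frac{14}{15} e_{2345}


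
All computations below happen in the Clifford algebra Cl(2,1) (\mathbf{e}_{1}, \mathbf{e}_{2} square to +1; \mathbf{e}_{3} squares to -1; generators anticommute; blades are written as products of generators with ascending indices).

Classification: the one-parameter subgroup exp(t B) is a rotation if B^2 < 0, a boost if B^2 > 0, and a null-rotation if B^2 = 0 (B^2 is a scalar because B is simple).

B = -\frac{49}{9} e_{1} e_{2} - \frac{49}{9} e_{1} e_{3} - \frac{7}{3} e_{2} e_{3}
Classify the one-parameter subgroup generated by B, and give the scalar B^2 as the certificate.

B^2 term by term: the squares give (-\frac{49}{9})^2*(e_{1} e_{2})^2 + (-\frac{49}{9})^2*(e_{1} e_{3})^2 + (-\frac{7}{3})^2*(e_{2} e_{3})^2 = \frac{2401}{81}*(-1) + \frac{2401}{81}*(+1) + \frac{49}{9}*(+1) = \frac{49}{9} (each basis 2-blade squares to minus the product of its generators' squares); cross terms between blades sharing an index anticommute and cancel. So B^2 = \frac{49}{9}.
Answer: boost, certificate B^2 = \frac{49}{9}. The scalar \frac{49}{9} is the complete invariant here: its sign names the subgroup type.


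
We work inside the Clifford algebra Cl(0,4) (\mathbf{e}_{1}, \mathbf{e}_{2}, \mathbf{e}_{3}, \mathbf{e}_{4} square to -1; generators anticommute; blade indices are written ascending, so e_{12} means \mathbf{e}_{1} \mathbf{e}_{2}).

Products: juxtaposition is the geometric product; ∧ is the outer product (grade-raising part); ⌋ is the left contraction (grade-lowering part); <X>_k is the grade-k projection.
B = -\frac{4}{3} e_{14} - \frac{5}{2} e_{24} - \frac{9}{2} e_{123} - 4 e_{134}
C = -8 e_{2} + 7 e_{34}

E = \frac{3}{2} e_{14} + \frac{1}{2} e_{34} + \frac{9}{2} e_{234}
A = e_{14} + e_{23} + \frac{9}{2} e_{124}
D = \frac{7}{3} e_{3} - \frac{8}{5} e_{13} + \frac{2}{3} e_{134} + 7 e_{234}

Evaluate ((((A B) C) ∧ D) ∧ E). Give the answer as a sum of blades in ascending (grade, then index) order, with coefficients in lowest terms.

step 1: \frac{4}{3} + \frac{63}{4} e_{1} - 6 e_{2} - 4 e_{3} - \frac{5}{2} e_{12} + 18 e_{23} - \frac{91}{4} e_{34} + 4 e_{124} - \frac{9}{2} e_{234} - \frac{4}{3} e_{1234}
step 2: \frac{445}{4} - 20 e_{1} + \frac{125}{6} e_{2} - 144 e_{3} + 28 e_{4} - \frac{350}{3} e_{12} - 32 e_{14} - 32 e_{23} - 126 e_{24} - \frac{80}{3} e_{34} + 28 e_{123} + \frac{1195}{12} e_{134} + 140 e_{234} - \frac{35}{2} e_{1234}
step 3: \frac{3115}{12} e_{3} - \frac{674}{3} e_{13} + \frac{875}{18} e_{23} - \frac{196}{3} e_{34} - \frac{2150}{9} e_{123} + \frac{3121}{30} e_{134} + \frac{4291}{4} e_{234} - \frac{15997}{45} e_{1234}
step 4: -\frac{3115}{8} e_{134} + \frac{875}{12} e_{1234}
Answer: -\frac{3115}{8} e_{134} + \frac{875}{12} e_{1234}


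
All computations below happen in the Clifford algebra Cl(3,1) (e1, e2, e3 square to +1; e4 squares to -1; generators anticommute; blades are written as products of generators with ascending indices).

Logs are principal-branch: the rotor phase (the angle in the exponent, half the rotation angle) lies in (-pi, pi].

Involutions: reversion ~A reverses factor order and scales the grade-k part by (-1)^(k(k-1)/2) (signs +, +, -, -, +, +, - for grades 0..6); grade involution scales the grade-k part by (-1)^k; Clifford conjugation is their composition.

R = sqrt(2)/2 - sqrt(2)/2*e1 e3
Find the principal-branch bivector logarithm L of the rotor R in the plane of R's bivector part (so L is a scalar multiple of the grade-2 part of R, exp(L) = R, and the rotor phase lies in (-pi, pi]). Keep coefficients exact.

The scalar part of R is sqrt(2)/2, which fixes the principal-branch rotor phase; the unit plane is then the bivector part divided by the sine of that phase, and L is that plane scaled by the phase.
Concretely: cos(phase) = sqrt(2)/2 gives phase = ±pi/4, and since phase/sin(phase) is even the sign is immaterial: L = (phase/sin(phase)) * <R>_2 = (sqrt(2)*pi/4) * <R>_2.
Answer: -pi/4*e1 e3


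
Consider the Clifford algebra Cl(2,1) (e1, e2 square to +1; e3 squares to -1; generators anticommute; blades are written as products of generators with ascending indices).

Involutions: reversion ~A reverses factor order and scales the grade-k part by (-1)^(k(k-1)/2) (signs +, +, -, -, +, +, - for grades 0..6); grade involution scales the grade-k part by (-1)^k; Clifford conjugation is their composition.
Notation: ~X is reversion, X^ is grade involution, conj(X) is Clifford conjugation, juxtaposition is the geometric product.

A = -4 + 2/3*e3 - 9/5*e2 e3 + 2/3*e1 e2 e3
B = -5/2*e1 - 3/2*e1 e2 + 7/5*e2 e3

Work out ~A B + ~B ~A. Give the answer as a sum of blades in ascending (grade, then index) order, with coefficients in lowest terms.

first term: 63/25 + 136/15*e1 + 14/15*e2 - e3 + 6*e1 e2 + 131/30*e1 e3 - 59/15*e2 e3 - 11/2*e1 e2 e3
second term: -63/25 + 164/15*e1 + 14/15*e2 + e3 - 6*e1 e2 + 31/30*e1 e3 + 109/15*e2 e3 - 7/2*e1 e2 e3
Answer: 20*e1 + 28/15*e2 + 27/5*e1 e3 + 10/3*e2 e3 - 9*e1 e2 e3


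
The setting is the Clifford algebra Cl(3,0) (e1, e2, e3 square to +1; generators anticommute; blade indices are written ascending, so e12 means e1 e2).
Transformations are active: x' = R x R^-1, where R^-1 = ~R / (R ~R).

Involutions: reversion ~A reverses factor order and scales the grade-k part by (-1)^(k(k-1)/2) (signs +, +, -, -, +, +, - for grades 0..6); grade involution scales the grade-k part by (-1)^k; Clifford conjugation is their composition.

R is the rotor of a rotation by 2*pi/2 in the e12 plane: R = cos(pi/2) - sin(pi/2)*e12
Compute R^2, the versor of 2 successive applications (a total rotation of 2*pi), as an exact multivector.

The rotor phase is half the rotation angle and phases add under composition, so 2 steps in the e12 plane accumulate phase 2*(pi/2) = pi: R^2 = cos(pi) - sin(pi)*e12.
cos(pi) = -1 and sin(pi) = 0, so R^2 = -1. The total rotation 2*pi is 1 full turn, so every vector returns to itself, yet the rotor is -1, on the OTHER sheet of the double cover (an odd number of 2*pi turns).
Answer: -1


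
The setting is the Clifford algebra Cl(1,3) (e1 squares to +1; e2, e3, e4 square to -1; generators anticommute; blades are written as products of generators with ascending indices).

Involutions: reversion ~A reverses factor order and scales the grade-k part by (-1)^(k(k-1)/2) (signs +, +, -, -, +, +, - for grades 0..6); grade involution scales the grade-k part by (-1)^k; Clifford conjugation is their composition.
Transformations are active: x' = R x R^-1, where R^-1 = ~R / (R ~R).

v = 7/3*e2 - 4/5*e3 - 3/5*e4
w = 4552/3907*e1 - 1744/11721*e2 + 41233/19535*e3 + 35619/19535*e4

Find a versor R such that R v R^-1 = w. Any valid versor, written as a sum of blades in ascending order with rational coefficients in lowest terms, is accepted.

Equal squares first: v^2 = w^2 = -58/9. Then v + w = 4552/3907*e1 + 8535/3907*e2 + 5121/3907*e3 + 23898/19535*e4 is a versor taking v to w, provided it is invertible.
Answer: 4552/3907*e1 + 8535/3907*e2 + 5121/3907*e3 + 23898/19535*e4


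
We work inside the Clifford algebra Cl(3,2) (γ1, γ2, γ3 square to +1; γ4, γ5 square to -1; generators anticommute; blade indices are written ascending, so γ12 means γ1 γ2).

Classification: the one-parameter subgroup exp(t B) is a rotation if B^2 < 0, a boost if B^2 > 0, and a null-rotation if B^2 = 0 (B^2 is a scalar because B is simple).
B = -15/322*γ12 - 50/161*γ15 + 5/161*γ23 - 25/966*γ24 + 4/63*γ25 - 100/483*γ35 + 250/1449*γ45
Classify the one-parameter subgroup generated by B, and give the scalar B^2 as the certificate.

B^2 term by term: the squares give (-15/322)^2*(γ12)^2 + (-50/161)^2*(γ15)^2 + (5/161)^2*(γ23)^2 + (-25/966)^2*(γ24)^2 + (4/63)^2*(γ25)^2 + (-100/483)^2*(γ35)^2 + (250/1449)^2*(γ45)^2 = 225/103684*(-1) + 2500/25921*(+1) + 25/25921*(-1) + 625/933156*(+1) + 16/3969*(+1) + 10000/233289*(+1) + 62500/2099601*(-1) = 1/9 (each basis 2-blade squares to minus the product of its generators' squares); cross terms between blades sharing an index anticommute and cancel; the commuting (index-disjoint) pairs give grade-4 terms 2*c*c'*(blade product), which cancel blade by blade — γ1235: 500/25921 - 500/25921 = 0; γ1245: -1250/77763 + 1250/77763 = 0; γ2345: 2500/233289 - 2500/233289 = 0 — confirming B is simple. So B^2 = 1/9.
Answer: boost, certificate B^2 = 1/9. Because 1/9 is invariant under every versor sandwich, the classification follows from its sign alone.


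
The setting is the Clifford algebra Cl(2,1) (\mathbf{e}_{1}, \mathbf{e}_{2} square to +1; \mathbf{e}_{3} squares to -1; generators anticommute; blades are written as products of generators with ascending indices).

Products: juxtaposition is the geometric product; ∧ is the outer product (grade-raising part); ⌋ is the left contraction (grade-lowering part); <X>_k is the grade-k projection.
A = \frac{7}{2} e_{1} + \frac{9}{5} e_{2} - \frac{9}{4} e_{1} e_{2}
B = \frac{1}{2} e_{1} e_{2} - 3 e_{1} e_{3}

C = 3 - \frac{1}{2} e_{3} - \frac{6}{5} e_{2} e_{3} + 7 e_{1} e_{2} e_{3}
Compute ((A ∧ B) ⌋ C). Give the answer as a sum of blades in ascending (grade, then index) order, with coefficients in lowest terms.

step 1: \frac{27}{5} e_{1} e_{2} e_{3}
step 2: \frac{189}{5}
Answer: \frac{189}{5}


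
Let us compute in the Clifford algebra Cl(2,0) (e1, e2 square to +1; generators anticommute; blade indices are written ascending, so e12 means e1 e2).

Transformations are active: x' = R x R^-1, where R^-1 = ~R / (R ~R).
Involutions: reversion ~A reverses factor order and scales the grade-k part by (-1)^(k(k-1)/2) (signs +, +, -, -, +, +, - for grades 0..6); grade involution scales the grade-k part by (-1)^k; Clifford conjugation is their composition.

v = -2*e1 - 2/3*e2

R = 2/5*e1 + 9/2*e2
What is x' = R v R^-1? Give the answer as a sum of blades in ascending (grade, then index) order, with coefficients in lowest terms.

~R = 2/5*e1 + 9/2*e2, and R ~R = 2041/100, so R^-1 = ~R / (2041/100).
R v = -19/5 + 131/15*e12
Answer: 3778/2041*e1 - 6178/6123*e2


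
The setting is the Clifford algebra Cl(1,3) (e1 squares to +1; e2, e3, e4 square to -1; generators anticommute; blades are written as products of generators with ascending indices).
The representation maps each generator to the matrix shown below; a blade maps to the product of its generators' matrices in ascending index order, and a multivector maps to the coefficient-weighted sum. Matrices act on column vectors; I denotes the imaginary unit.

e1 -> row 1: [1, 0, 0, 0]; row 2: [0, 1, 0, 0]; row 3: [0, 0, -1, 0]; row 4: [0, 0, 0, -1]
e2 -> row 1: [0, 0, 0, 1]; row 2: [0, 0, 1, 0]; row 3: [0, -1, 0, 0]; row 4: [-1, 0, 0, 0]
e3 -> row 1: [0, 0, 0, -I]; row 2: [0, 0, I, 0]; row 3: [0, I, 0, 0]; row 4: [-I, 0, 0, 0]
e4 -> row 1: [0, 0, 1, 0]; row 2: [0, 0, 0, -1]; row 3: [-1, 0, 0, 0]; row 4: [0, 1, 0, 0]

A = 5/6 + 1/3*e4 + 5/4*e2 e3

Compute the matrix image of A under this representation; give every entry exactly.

Bivector images (products of the table entries): rho(e2 e3) = rho(e2)rho(e3) = row 1: [-I, 0, 0, 0]; row 2: [0, I, 0, 0]; row 3: [0, 0, -I, 0]; row 4: [0, 0, 0, I].
M = (5/6)*1 + (1/3)*rho(e4) + (5/4)*rho(e2 e3), summed entrywise (1 is the identity matrix):
Answer: row 1: [5/6 - 5*I/4, 0, 1/3, 0]; row 2: [0, 5/6 + 5*I/4, 0, -1/3]; row 3: [-1/3, 0, 5/6 - 5*I/4, 0]; row 4: [0, 1/3, 0, 5/6 + 5*I/4]


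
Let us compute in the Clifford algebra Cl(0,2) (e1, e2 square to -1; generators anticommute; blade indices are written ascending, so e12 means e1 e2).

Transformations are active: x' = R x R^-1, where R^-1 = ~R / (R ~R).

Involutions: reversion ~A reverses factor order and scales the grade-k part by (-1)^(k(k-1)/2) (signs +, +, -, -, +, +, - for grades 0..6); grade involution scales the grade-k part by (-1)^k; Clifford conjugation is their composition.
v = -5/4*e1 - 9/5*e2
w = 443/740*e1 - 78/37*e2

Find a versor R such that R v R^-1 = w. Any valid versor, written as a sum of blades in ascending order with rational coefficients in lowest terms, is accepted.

Equal squares first: v^2 = w^2 = -1921/400. Then v + w = -241/370*e1 - 723/185*e2 is a versor taking v to w, provided it is invertible.
Answer: -241/370*e1 - 723/185*e2


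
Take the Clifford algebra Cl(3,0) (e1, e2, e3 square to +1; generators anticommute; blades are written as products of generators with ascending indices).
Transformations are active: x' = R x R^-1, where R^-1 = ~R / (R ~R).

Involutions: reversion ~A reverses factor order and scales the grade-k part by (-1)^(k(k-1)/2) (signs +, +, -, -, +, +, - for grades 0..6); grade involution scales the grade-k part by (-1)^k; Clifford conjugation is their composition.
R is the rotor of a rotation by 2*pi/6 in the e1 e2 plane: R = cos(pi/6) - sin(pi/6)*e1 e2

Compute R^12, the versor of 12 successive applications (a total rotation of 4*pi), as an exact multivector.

Rotor phase runs at HALF the rotation angle; powers of one rotor simply add phase, so after 12 steps in e1 e2 the phase is 12*pi/6 = 2*pi and R^12 = cos(2*pi) - sin(2*pi)*e1 e2.
cos(2*pi) = 1 and sin(2*pi) = 0, so R^12 = 1. The total rotation 4*pi is 2 full turns, so every vector returns to itself, yet the rotor is +1, back on the identity sheet (an even number of 2*pi turns).
Answer: 1


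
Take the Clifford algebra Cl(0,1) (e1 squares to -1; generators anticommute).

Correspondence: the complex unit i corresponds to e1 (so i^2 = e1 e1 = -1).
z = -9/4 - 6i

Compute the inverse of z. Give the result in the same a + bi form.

In blades: z = -9/4 - 6*e1.
With qbar = -9/4 + 6*e1 (scalar fixed, mapped units negated), z qbar = 657/16 (the sum of squared coefficients), so z^-1 = qbar / (657/16) = -4/73 + 32/219*e1; translating back:
Answer: -4/73 + 32/219*i


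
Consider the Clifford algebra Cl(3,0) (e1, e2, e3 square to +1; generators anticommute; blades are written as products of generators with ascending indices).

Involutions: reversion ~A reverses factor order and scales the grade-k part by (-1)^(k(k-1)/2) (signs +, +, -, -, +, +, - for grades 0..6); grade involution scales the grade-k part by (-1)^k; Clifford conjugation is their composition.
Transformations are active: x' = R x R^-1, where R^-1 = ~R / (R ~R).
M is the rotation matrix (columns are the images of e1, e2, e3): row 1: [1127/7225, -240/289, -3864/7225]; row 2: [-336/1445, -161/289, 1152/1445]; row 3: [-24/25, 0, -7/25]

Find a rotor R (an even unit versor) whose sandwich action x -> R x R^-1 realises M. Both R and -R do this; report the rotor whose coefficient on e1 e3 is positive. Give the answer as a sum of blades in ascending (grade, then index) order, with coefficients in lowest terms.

Method: write R = a + b12*e1 e2 + b13*e1 e3 + b23*e2 e3 with a^2 + b12^2 + b13^2 + b23^2 = 1 (so R^-1 = ~R). Expanding the columns R e_j ~R gives tr M = 4a^2 - 1 and, from the antisymmetric part, M21 - M12 = -4a*b12, M13 - M31 = 4a*b13, M32 - M23 = -4a*b23.
Here tr M = -4921/7225, so a^2 = (1 + tr M)/4 = 576/7225 and a = ±24/85. Taking a = 24/85: M21 - M12 = 864/1445, M13 - M31 = 3072/7225, M32 - M23 = -1152/1445, giving b12 = -9/17, b13 = 32/85, b23 = 12/17, i.e. R = 24/85 - 9/17*e1 e2 + 32/85*e1 e3 + 12/17*e2 e3.
Its e1 e3 coefficient is already positive.
Answer: 24/85 - 9/17*e1 e2 + 32/85*e1 e3 + 12/17*e2 e3. Sheet selection: the two-to-one cover makes ±R indistinguishable at the matrix level (trace -4921/7225), so uniqueness comes from the required sign on e1 e3.


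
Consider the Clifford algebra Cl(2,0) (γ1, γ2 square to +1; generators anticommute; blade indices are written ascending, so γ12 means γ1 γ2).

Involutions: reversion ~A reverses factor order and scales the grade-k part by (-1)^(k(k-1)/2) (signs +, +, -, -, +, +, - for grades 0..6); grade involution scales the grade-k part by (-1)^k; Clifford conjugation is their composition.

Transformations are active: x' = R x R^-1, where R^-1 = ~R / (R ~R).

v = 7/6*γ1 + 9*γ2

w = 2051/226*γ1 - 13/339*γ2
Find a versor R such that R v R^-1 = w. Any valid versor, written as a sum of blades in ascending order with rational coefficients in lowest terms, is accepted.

Construction: equal norms (both 2965/36) license R = v + w = 3472/339*γ1 + 3038/339*γ2 — nothing changes along that direction, while (v - w)/2 changes sign, so v maps onto w.
Answer: 3472/339*γ1 + 3038/339*γ2


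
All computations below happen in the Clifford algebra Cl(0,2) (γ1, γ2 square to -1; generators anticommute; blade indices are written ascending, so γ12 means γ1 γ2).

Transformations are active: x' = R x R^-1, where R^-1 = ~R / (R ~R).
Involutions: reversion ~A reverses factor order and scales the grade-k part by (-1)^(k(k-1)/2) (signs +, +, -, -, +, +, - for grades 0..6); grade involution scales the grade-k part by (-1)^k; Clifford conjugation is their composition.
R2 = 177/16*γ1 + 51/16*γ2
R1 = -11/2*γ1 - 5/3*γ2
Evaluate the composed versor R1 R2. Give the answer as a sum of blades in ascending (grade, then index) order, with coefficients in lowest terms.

Distribute over the terms of R1 (each basis-blade product reordered to ascending indices, repeated generators contracted through their squares):
(-11/2*γ1) R2 = 1947/32 - 561/32*γ12
(-5/3*γ2) R2 = 85/16 + 295/16*γ12
Summing the partial products and collecting blades:
Answer: 2117/32 + 29/32*γ12


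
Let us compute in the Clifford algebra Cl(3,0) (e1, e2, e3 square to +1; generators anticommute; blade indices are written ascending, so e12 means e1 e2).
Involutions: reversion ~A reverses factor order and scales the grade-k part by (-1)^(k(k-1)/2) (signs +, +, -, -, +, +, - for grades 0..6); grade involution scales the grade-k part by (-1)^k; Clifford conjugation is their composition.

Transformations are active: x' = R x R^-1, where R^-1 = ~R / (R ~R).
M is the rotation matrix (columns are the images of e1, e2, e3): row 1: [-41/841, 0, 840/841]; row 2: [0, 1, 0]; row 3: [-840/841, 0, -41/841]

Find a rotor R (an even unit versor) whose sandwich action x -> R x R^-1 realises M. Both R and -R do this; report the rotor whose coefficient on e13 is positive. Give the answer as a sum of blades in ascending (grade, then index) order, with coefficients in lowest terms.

Method: write R = a + b12*e12 + b13*e13 + b23*e23 with a^2 + b12^2 + b13^2 + b23^2 = 1 (so R^-1 = ~R). Expanding the columns R e_j ~R gives tr M = 4a^2 - 1 and, from the antisymmetric part, M21 - M12 = -4a*b12, M13 - M31 = 4a*b13, M32 - M23 = -4a*b23.
Here tr M = 759/841, so a^2 = (1 + tr M)/4 = 400/841 and a = ±20/29. Taking a = 20/29: M21 - M12 = 0, M13 - M31 = 1680/841, M32 - M23 = 0, giving b12 = 0, b13 = 21/29, b23 = 0, i.e. R = 20/29 + 21/29*e13.
Its e13 coefficient is already positive.
Answer: 20/29 + 21/29*e13. Key observation: the double cover Spin(3) -> SO(3) sends R and -R to the same matrix (trace 759/841 here), so the stated sign of the e13 coefficient is what selects one sheet.


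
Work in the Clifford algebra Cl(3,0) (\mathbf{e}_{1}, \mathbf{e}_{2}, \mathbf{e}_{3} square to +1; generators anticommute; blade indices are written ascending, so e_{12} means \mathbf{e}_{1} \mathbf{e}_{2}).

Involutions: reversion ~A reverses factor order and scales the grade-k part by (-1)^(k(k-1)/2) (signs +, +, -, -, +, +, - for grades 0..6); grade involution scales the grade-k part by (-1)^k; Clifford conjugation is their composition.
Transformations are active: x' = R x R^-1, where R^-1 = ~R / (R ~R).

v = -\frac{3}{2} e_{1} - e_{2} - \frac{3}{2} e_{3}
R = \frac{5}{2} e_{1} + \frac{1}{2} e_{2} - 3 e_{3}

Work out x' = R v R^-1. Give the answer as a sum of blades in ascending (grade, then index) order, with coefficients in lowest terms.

~R = \frac{5}{2} e_{1} + \frac{1}{2} e_{2} - 3 e_{3}, and R ~R = \frac{31}{2}, so R^-1 = ~R / (\frac{31}{2}).
R v = \frac{1}{4} - \frac{7}{4} e_{12} - \frac{33}{4} e_{13} - \frac{15}{4} e_{23}
Answer: \frac{49}{31} e_{1} + \frac{63}{62} e_{2} + \frac{87}{62} e_{3}


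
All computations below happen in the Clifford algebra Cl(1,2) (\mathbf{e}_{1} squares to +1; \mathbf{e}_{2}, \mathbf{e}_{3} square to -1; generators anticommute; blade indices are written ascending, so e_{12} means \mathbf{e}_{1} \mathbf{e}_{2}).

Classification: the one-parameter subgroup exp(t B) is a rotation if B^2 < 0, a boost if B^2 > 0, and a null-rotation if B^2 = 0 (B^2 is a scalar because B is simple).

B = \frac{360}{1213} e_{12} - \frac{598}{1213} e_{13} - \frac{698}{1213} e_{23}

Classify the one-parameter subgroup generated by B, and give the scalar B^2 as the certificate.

B^2 term by term: the squares give (\frac{360}{1213})^2*(e_{12})^2 + (-\frac{598}{1213})^2*(e_{13})^2 + (-\frac{698}{1213})^2*(e_{23})^2 = \frac{129600}{1471369}*(+1) + \frac{357604}{1471369}*(+1) + \frac{487204}{1471369}*(-1) = 0 (each basis 2-blade squares to minus the product of its generators' squares); cross terms between blades sharing an index anticommute and cancel. So B^2 = 0.
Answer: null-rotation, certificate B^2 = 0. B^2 = 0 is basis-independent, so its sign is the whole story.


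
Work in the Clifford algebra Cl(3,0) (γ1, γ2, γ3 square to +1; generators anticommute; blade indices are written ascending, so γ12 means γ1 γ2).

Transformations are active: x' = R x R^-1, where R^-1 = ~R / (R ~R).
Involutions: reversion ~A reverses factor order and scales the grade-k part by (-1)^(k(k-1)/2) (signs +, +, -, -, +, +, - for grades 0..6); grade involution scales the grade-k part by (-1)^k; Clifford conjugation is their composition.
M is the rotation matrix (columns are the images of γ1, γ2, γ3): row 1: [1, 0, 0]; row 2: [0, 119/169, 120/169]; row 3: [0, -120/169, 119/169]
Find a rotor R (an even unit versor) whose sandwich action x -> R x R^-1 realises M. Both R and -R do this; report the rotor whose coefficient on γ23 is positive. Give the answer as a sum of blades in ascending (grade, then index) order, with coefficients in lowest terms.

Method: write R = a + b12*γ12 + b13*γ13 + b23*γ23 with a^2 + b12^2 + b13^2 + b23^2 = 1 (so R^-1 = ~R). Expanding the columns R e_j ~R gives tr M = 4a^2 - 1 and, from the antisymmetric part, M21 - M12 = -4a*b12, M13 - M31 = 4a*b13, M32 - M23 = -4a*b23.
Here tr M = 407/169, so a^2 = (1 + tr M)/4 = 144/169 and a = ±12/13. Taking a = 12/13: M21 - M12 = 0, M13 - M31 = 0, M32 - M23 = -240/169, giving b12 = 0, b13 = 0, b23 = 5/13, i.e. R = 12/13 + 5/13*γ23.
Its γ23 coefficient is already positive.
Answer: 12/13 + 5/13*γ23. Note: both R and -R realise this M (trace 407/169); the covering map identifies them, and the γ23-coefficient sign is the tie-breaker.


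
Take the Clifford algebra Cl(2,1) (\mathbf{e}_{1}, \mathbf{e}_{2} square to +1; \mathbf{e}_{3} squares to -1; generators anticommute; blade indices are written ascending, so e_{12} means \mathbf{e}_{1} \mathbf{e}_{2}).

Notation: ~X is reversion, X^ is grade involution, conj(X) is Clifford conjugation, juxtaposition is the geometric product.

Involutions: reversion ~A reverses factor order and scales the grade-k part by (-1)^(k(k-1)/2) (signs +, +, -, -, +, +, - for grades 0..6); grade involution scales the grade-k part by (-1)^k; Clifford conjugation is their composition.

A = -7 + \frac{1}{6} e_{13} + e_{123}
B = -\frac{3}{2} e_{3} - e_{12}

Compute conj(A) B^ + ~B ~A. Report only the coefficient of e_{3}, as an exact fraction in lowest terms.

first term: \frac{1}{4} e_{1} - \frac{19}{2} e_{3} + \frac{11}{2} e_{12} + \frac{1}{6} e_{23}
second term: \frac{1}{4} e_{1} + \frac{23}{2} e_{3} - \frac{17}{2} e_{12} + \frac{1}{6} e_{23}
Answer: 2


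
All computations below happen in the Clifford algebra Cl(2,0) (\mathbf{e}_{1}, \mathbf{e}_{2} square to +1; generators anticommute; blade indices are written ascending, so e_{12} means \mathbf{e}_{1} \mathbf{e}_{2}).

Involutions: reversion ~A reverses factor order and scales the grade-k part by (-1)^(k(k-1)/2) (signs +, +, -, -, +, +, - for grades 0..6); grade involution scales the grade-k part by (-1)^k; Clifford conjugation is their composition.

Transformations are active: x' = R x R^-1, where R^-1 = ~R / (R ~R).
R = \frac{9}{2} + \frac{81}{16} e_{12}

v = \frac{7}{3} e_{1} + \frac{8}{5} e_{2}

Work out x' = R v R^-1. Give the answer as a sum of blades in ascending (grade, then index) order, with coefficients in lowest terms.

~R = \frac{9}{2} - \frac{81}{16} e_{12}, and R ~R = \frac{11745}{256}, so R^-1 = ~R / (\frac{11745}{256}).
R v = \frac{93}{5} e_{1} - \frac{369}{80} e_{2}
Answer: \frac{2861}{2175} e_{1} - \frac{1816}{725} e_{2}


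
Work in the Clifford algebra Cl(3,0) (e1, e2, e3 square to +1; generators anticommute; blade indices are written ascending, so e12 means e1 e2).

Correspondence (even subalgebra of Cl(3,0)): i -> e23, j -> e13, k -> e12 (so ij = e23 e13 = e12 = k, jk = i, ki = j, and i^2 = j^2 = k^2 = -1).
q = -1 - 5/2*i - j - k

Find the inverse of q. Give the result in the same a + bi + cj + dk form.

In blades: q = -1 - e12 - e13 - 5/2*e23.
With qbar = -1 + e12 + e13 + 5/2*e23 (scalar fixed, mapped units negated), q qbar = 37/4 (the sum of squared coefficients), so q^-1 = qbar / (37/4) = -4/37 + 4/37*e12 + 4/37*e13 + 10/37*e23; translating back:
Answer: -4/37 + 10/37*i + 4/37*j + 4/37*k


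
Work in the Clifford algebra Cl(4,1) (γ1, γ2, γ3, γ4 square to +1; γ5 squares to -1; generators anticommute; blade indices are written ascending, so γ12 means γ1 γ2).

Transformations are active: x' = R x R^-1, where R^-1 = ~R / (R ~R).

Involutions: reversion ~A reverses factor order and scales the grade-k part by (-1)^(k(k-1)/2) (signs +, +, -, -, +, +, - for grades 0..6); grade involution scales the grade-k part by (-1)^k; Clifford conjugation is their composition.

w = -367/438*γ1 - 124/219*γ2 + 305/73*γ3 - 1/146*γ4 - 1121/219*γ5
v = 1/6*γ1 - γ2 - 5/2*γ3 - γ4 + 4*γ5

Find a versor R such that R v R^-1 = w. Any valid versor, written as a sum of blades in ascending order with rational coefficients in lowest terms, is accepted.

Here q(v) = q(w) = -139/18; the classical choice R = v + w = -49/73*γ1 - 343/219*γ2 + 245/146*γ3 - 147/146*γ4 - 245/219*γ5 then realises v -> w under the sandwich.
Answer: -49/73*γ1 - 343/219*γ2 + 245/146*γ3 - 147/146*γ4 - 245/219*γ5


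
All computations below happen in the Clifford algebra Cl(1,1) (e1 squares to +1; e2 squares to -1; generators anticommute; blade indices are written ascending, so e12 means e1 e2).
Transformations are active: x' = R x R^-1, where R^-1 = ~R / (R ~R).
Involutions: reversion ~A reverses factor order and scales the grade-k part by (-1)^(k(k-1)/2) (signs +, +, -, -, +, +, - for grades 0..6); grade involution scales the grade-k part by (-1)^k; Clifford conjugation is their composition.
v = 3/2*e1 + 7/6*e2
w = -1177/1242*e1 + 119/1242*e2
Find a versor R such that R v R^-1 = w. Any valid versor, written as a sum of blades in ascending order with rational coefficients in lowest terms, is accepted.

The midline construction: v and w both square to 8/9, so reflecting in their sum 343/621*e1 + 784/621*e2 exchanges them.
Answer: 343/621*e1 + 784/621*e2


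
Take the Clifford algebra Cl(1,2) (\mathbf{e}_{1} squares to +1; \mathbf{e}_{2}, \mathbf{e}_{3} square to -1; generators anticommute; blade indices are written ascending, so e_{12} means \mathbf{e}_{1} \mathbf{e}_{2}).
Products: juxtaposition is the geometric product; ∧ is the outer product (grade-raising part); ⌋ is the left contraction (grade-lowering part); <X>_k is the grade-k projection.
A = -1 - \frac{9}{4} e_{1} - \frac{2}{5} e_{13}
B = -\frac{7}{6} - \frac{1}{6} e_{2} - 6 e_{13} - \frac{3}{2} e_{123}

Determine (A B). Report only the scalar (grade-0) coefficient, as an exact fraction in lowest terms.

step 1: \frac{107}{30} + \frac{21}{8} e_{1} - \frac{13}{30} e_{2} + \frac{27}{2} e_{3} + \frac{3}{8} e_{12} + \frac{97}{15} e_{13} + \frac{27}{8} e_{23} + \frac{43}{30} e_{123}
Answer: \frac{107}{30}


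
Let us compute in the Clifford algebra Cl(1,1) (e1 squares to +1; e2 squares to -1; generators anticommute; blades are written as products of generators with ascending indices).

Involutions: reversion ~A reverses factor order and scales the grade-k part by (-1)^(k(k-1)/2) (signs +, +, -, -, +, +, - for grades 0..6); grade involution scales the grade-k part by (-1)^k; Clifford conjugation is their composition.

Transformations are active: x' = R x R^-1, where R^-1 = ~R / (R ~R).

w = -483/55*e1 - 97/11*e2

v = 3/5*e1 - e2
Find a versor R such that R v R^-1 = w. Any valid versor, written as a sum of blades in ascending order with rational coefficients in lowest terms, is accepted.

Reasoning: v^2 = w^2 = -16/25 since conjugation preserves the quadratic form; R = v + w = -90/11*e1 - 108/11*e2 is then valid when invertible, keeping its own part and reversing (v - w)/2.
Answer: -90/11*e1 - 108/11*e2
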